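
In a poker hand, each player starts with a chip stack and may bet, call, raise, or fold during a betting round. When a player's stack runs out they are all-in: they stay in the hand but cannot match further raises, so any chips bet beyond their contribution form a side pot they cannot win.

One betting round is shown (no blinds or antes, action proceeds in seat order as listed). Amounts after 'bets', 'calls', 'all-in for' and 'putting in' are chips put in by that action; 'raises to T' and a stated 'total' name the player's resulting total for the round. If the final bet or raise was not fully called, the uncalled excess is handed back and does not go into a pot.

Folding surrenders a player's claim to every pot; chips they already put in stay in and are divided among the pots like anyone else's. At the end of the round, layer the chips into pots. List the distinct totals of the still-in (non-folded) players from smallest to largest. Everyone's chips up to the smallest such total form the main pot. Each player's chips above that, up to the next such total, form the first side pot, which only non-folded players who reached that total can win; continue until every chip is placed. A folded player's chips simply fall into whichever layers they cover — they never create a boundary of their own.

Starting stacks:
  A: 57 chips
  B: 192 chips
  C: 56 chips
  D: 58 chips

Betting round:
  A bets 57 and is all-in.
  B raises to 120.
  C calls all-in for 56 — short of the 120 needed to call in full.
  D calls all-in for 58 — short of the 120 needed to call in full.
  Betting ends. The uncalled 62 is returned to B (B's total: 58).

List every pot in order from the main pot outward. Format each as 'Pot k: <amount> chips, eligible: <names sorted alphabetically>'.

Pot 1: 224 chips, eligible: A, B, C, D
Pot 2: 3 chips, eligible: A, B, D
Pot 3: 2 chips, eligible: B, D

Derivation:
Contributions (after 62 returned to B): A=57, B=58, C=56, D=58
Pot levels (distinct totals of non-folded players): 56, 57, 58
Layer 1-56: 56 each from A, B, C, D = 56*4 = 224 chips; eligible A, B, C, D
Layer 57-57: 1 each from A, B, D = 1*3 = 3 chips; eligible A, B, D
Layer 58-58: 1 each from B, D = 1*2 = 2 chips; eligible B, D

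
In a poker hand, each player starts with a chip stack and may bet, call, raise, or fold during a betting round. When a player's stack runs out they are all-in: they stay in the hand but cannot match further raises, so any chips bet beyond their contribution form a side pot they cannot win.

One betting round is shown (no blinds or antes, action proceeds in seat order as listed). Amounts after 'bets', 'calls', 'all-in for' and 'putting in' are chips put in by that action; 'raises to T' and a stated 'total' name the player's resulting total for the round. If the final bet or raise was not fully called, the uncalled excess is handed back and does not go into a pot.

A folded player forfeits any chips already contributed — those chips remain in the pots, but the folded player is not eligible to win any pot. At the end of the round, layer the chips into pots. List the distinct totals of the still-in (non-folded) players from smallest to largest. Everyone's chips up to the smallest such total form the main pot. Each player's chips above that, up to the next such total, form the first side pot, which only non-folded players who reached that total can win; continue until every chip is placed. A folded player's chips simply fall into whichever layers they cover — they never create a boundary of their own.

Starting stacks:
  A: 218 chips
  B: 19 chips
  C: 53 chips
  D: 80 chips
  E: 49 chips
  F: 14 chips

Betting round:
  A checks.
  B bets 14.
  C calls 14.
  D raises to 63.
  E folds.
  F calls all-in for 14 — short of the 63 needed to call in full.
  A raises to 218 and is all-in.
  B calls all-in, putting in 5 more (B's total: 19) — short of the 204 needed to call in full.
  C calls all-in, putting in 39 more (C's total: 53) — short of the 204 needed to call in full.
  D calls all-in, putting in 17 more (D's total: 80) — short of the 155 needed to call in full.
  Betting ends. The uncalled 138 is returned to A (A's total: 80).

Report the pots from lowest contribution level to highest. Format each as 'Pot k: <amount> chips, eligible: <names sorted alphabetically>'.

Contributions (after 138 returned to A): A=80, B=19, C=53, D=80, F=14
Folded: E
Pot levels (distinct totals of non-folded players): 14, 19, 53, 80
Layer 1-14: 14 each from A, B, C, D, F = 14*5 = 70 chips; eligible A, B, C, D, F
Layer 15-19: 5 each from A, B, C, D = 5*4 = 20 chips; eligible A, B, C, D
Layer 20-53: 34 each from A, C, D = 34*3 = 102 chips; eligible A, C, D
Layer 54-80: 27 each from A, D = 27*2 = 54 chips; eligible A, D

Pot 1: 70 chips, eligible: A, B, C, D, F
Pot 2: 20 chips, eligible: A, B, C, D
Pot 3: 102 chips, eligible: A, C, D
Pot 4: 54 chips, eligible: A, D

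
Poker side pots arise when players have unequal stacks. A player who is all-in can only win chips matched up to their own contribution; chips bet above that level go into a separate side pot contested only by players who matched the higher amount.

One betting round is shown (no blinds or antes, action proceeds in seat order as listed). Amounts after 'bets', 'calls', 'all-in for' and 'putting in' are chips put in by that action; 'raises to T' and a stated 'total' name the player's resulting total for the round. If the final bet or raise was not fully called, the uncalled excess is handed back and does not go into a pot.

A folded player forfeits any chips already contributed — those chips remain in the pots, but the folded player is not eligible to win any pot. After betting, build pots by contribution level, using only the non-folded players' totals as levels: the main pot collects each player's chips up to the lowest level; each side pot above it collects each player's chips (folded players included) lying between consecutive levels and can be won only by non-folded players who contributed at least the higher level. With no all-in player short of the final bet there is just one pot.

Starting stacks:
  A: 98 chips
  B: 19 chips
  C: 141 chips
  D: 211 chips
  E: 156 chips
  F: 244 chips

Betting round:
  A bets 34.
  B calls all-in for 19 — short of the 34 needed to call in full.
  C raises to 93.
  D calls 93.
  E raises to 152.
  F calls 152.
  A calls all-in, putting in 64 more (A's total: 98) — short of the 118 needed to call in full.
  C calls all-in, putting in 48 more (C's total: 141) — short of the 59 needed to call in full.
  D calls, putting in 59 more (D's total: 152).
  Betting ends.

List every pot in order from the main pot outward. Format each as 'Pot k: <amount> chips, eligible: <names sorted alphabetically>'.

Contributions: A=98, B=19, C=141, D=152, E=152, F=152
Pot levels (distinct totals of non-folded players): 19, 98, 141, 152
Layer 1-19: 19 each from A, B, C, D, E, F = 19*6 = 114 chips; eligible A, B, C, D, E, F
Layer 20-98: 79 each from A, C, D, E, F = 79*5 = 395 chips; eligible A, C, D, E, F
Layer 99-141: 43 each from C, D, E, F = 43*4 = 172 chips; eligible C, D, E, F
Layer 142-152: 11 each from D, E, F = 11*3 = 33 chips; eligible D, E, F

Pot 1: 114 chips, eligible: A, B, C, D, E, F
Pot 2: 395 chips, eligible: A, C, D, E, F
Pot 3: 172 chips, eligible: C, D, E, F
Pot 4: 33 chips, eligible: D, E, F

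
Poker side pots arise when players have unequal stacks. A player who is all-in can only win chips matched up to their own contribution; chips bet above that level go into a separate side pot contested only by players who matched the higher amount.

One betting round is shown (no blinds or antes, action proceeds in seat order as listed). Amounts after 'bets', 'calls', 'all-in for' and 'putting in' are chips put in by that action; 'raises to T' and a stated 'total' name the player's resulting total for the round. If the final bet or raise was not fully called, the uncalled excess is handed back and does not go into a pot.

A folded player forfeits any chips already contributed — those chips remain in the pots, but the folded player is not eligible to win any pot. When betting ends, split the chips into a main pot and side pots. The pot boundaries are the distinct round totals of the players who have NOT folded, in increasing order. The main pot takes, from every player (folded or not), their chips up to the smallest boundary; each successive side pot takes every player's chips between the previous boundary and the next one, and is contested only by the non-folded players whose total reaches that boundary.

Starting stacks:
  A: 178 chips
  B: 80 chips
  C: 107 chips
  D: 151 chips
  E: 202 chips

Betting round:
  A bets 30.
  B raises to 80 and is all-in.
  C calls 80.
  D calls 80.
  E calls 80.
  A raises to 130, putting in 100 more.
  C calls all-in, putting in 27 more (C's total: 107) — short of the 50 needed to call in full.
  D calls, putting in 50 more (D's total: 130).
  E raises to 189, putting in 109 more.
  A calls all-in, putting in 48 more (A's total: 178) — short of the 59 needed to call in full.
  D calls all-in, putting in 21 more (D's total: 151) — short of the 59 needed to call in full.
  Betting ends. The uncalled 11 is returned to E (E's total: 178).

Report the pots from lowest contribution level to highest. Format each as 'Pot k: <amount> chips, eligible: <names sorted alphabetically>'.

Pot 1: 400 chips, eligible: A, B, C, D, E
Pot 2: 108 chips, eligible: A, C, D, E
Pot 3: 132 chips, eligible: A, D, E
Pot 4: 54 chips, eligible: A, E

Derivation:
Contributions (after 11 returned to E): A=178, B=80, C=107, D=151, E=178
Pot levels (distinct totals of non-folded players): 80, 107, 151, 178
Layer 1-80: 80 each from A, B, C, D, E = 80*5 = 400 chips; eligible A, B, C, D, E
Layer 81-107: 27 each from A, C, D, E = 27*4 = 108 chips; eligible A, C, D, E
Layer 108-151: 44 each from A, D, E = 44*3 = 132 chips; eligible A, D, E
Layer 152-178: 27 each from A, E = 27*2 = 54 chips; eligible A, E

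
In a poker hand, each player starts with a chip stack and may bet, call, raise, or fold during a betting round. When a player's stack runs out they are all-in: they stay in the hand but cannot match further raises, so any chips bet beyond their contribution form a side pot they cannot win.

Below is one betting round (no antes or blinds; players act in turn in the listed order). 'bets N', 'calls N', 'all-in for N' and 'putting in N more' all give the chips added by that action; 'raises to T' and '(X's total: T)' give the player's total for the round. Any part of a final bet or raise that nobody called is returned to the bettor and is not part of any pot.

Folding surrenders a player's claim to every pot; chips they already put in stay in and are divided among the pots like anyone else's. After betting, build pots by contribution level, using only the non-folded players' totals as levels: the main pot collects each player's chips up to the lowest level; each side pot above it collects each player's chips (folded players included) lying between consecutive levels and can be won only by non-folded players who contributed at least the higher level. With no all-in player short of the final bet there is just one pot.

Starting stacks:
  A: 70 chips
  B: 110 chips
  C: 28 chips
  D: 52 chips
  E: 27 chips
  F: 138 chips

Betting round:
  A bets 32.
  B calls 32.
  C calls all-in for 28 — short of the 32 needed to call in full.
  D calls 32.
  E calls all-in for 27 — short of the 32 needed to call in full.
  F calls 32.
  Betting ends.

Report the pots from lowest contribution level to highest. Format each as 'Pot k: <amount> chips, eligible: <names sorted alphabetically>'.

Contributions: A=32, B=32, C=28, D=32, E=27, F=32
Pot levels (distinct totals of non-folded players): 27, 28, 32
Layer 1-27: 27 each from A, B, C, D, E, F = 27*6 = 162 chips; eligible A, B, C, D, E, F
Layer 28-28: 1 each from A, B, C, D, F = 1*5 = 5 chips; eligible A, B, C, D, F
Layer 29-32: 4 each from A, B, D, F = 4*4 = 16 chips; eligible A, B, D, F

Pot 1: 162 chips, eligible: A, B, C, D, E, F
Pot 2: 5 chips, eligible: A, B, C, D, F
Pot 3: 16 chips, eligible: A, B, D, F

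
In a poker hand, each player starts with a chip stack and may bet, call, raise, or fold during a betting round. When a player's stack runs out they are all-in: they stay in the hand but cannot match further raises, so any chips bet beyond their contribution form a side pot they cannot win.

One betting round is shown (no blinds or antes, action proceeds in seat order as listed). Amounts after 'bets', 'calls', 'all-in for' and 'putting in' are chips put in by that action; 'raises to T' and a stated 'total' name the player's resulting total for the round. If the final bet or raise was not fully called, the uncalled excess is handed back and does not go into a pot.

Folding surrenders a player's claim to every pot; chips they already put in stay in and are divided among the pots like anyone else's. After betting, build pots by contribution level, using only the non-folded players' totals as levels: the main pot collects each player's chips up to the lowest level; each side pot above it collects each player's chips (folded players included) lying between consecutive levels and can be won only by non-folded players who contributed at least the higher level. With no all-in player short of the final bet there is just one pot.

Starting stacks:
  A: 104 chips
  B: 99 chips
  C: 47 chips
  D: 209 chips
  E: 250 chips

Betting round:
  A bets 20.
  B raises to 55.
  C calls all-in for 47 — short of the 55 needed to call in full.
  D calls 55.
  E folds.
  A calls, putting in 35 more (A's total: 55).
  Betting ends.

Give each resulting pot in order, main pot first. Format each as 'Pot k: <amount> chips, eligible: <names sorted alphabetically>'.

Contributions: A=55, B=55, C=47, D=55
Folded: E
Pot levels (distinct totals of non-folded players): 47, 55
Layer 1-47: 47 each from A, B, C, D = 47*4 = 188 chips; eligible A, B, C, D
Layer 48-55: 8 each from A, B, D = 8*3 = 24 chips; eligible A, B, D

Pot 1: 188 chips, eligible: A, B, C, D
Pot 2: 24 chips, eligible: A, B, D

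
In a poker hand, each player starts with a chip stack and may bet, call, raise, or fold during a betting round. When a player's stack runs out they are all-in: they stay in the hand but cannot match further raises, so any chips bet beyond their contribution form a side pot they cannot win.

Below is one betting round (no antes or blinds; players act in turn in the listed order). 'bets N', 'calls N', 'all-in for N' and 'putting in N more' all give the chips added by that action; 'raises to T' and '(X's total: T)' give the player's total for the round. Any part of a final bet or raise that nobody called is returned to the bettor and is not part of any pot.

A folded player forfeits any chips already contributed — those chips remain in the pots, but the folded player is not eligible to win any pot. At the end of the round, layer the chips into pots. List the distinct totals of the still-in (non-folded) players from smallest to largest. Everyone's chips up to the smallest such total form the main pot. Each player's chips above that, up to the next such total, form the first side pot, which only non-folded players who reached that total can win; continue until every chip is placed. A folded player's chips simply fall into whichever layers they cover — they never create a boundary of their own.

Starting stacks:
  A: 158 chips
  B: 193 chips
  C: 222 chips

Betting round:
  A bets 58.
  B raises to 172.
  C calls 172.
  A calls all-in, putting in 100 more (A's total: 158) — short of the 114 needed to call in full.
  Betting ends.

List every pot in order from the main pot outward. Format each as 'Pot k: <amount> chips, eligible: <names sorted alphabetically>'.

Pot 1: 474 chips, eligible: A, B, C
Pot 2: 28 chips, eligible: B, C

Derivation:
Contributions: A=158, B=172, C=172
Pot levels (distinct totals of non-folded players): 158, 172
Layer 1-158: 158 each from A, B, C = 158*3 = 474 chips; eligible A, B, C
Layer 159-172: 14 each from B, C = 14*2 = 28 chips; eligible B, C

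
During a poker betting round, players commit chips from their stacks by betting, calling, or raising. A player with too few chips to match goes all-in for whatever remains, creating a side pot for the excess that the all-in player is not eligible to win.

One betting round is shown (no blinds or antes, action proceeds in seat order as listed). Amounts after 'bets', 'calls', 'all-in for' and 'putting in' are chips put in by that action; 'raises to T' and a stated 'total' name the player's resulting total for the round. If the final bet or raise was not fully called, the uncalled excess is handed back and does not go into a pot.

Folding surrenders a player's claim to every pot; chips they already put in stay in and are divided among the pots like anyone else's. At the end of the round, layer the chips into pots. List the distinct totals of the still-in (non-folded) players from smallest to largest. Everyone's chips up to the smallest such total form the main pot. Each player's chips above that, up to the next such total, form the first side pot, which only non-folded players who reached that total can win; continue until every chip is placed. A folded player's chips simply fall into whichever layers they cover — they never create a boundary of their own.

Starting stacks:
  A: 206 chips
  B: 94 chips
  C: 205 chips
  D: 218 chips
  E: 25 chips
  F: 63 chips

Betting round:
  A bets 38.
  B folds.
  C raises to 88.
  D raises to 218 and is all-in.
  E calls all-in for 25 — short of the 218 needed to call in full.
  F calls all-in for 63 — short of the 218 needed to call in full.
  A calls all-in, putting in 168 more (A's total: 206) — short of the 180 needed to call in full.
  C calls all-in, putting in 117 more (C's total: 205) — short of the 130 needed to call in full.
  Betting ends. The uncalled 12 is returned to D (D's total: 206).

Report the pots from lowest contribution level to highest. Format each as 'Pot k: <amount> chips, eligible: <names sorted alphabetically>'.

Contributions (after 12 returned to D): A=206, C=205, D=206, E=25, F=63
Folded: B
Pot levels (distinct totals of non-folded players): 25, 63, 205, 206
Layer 1-25: 25 each from A, C, D, E, F = 25*5 = 125 chips; eligible A, C, D, E, F
Layer 26-63: 38 each from A, C, D, F = 38*4 = 152 chips; eligible A, C, D, F
Layer 64-205: 142 each from A, C, D = 142*3 = 426 chips; eligible A, C, D
Layer 206-206: 1 each from A, D = 1*2 = 2 chips; eligible A, D

Pot 1: 125 chips, eligible: A, C, D, E, F
Pot 2: 152 chips, eligible: A, C, D, F
Pot 3: 426 chips, eligible: A, C, D
Pot 4: 2 chips, eligible: A, D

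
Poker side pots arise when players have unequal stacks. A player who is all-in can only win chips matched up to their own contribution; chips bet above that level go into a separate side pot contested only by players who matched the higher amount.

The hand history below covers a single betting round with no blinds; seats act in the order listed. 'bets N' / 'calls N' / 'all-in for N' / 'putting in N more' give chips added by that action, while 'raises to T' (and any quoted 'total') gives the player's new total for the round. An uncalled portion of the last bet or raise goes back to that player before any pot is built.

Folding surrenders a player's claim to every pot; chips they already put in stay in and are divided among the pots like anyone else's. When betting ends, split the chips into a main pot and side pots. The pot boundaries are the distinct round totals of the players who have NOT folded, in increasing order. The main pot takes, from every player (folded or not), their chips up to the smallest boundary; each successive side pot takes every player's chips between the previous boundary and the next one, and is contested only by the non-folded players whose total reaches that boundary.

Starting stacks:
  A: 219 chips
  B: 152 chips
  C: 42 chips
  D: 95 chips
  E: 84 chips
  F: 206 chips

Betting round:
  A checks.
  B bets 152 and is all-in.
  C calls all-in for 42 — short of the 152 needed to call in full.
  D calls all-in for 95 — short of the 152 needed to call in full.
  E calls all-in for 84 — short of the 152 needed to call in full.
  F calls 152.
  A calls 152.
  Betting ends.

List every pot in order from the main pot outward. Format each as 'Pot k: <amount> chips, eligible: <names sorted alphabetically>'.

Pot 1: 252 chips, eligible: A, B, C, D, E, F
Pot 2: 210 chips, eligible: A, B, D, E, F
Pot 3: 44 chips, eligible: A, B, D, F
Pot 4: 171 chips, eligible: A, B, F

Derivation:
Contributions: A=152, B=152, C=42, D=95, E=84, F=152
Pot levels (distinct totals of non-folded players): 42, 84, 95, 152
Layer 1-42: 42 each from A, B, C, D, E, F = 42*6 = 252 chips; eligible A, B, C, D, E, F
Layer 43-84: 42 each from A, B, D, E, F = 42*5 = 210 chips; eligible A, B, D, E, F
Layer 85-95: 11 each from A, B, D, F = 11*4 = 44 chips; eligible A, B, D, F
Layer 96-152: 57 each from A, B, F = 57*3 = 171 chips; eligible A, B, F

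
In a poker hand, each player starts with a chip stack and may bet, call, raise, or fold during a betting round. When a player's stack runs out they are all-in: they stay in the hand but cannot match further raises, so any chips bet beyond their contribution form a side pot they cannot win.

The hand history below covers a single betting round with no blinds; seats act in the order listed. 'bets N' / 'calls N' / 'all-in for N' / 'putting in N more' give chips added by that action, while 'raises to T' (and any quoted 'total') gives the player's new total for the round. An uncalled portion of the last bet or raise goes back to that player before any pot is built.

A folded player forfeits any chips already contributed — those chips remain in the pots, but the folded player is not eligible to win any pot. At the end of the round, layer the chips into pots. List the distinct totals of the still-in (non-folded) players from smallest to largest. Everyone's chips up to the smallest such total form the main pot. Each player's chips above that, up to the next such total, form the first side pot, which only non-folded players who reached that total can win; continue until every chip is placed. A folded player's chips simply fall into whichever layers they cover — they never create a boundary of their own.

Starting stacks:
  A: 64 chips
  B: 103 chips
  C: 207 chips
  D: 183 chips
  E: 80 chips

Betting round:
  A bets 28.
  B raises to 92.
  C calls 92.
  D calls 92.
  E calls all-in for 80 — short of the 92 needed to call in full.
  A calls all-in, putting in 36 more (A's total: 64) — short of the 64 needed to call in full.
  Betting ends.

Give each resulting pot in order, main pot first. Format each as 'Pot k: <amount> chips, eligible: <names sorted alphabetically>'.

Contributions: A=64, B=92, C=92, D=92, E=80
Pot levels (distinct totals of non-folded players): 64, 80, 92
Layer 1-64: 64 each from A, B, C, D, E = 64*5 = 320 chips; eligible A, B, C, D, E
Layer 65-80: 16 each from B, C, D, E = 16*4 = 64 chips; eligible B, C, D, E
Layer 81-92: 12 each from B, C, D = 12*3 = 36 chips; eligible B, C, D

Pot 1: 320 chips, eligible: A, B, C, D, E
Pot 2: 64 chips, eligible: B, C, D, E
Pot 3: 36 chips, eligible: B, C, D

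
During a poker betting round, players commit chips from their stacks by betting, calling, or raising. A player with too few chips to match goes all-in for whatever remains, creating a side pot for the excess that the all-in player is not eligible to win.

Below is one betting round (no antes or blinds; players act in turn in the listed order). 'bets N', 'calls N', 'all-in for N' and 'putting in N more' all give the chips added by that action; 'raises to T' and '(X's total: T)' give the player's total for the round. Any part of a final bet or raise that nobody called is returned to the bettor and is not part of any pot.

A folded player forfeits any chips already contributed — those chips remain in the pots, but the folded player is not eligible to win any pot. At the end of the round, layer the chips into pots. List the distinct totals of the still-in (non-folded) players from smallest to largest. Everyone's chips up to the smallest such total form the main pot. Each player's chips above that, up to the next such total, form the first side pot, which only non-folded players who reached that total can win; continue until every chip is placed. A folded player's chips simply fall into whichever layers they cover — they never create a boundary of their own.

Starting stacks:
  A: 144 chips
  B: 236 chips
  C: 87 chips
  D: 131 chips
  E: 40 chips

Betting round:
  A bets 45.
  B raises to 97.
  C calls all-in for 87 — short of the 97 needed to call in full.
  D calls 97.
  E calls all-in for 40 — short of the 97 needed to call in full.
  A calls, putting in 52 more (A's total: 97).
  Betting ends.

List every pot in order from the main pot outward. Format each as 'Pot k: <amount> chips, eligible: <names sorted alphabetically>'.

Pot 1: 200 chips, eligible: A, B, C, D, E
Pot 2: 188 chips, eligible: A, B, C, D
Pot 3: 30 chips, eligible: A, B, D

Derivation:
Contributions: A=97, B=97, C=87, D=97, E=40
Pot levels (distinct totals of non-folded players): 40, 87, 97
Layer 1-40: 40 each from A, B, C, D, E = 40*5 = 200 chips; eligible A, B, C, D, E
Layer 41-87: 47 each from A, B, C, D = 47*4 = 188 chips; eligible A, B, C, D
Layer 88-97: 10 each from A, B, D = 10*3 = 30 chips; eligible A, B, D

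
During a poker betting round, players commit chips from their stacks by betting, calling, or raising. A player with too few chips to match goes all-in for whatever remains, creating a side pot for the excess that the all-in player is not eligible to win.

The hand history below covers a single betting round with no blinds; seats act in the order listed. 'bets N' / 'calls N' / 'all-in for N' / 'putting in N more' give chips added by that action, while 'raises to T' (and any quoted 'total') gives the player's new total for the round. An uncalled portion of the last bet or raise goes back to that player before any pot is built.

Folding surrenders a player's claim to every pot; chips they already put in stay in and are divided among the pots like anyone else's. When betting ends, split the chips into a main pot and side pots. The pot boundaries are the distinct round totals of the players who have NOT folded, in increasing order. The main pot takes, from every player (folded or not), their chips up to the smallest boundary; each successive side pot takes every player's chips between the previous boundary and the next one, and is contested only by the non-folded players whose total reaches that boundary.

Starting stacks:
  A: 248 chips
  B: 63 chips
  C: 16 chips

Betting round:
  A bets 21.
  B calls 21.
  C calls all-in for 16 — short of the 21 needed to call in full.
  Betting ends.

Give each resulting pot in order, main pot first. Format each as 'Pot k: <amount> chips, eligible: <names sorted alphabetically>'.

Contributions: A=21, B=21, C=16
Pot levels (distinct totals of non-folded players): 16, 21
Layer 1-16: 16 each from A, B, C = 16*3 = 48 chips; eligible A, B, C
Layer 17-21: 5 each from A, B = 5*2 = 10 chips; eligible A, B

Pot 1: 48 chips, eligible: A, B, C
Pot 2: 10 chips, eligible: A, B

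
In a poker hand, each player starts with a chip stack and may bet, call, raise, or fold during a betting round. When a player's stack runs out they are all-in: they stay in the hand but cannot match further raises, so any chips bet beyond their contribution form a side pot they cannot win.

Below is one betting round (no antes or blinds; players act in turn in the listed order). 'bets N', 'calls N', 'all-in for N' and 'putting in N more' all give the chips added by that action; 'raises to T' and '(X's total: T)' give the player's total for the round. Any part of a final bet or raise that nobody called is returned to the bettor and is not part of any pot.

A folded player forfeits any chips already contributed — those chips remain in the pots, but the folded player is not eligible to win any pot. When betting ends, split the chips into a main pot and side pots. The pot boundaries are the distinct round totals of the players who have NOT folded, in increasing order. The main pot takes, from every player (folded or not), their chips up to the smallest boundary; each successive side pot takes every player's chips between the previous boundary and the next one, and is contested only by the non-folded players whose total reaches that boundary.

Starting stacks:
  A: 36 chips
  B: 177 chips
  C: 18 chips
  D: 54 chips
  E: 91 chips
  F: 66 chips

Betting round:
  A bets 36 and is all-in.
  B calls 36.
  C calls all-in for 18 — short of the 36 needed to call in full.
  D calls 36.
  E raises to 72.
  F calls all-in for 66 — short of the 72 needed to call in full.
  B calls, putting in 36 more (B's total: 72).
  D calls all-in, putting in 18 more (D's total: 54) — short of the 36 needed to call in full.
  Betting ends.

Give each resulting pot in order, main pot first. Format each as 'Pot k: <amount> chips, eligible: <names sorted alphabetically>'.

Contributions: A=36, B=72, C=18, D=54, E=72, F=66
Pot levels (distinct totals of non-folded players): 18, 36, 54, 66, 72
Layer 1-18: 18 each from A, B, C, D, E, F = 18*6 = 108 chips; eligible A, B, C, D, E, F
Layer 19-36: 18 each from A, B, D, E, F = 18*5 = 90 chips; eligible A, B, D, E, F
Layer 37-54: 18 each from B, D, E, F = 18*4 = 72 chips; eligible B, D, E, F
Layer 55-66: 12 each from B, E, F = 12*3 = 36 chips; eligible B, E, F
Layer 67-72: 6 each from B, E = 6*2 = 12 chips; eligible B, E

Pot 1: 108 chips, eligible: A, B, C, D, E, F
Pot 2: 90 chips, eligible: A, B, D, E, F
Pot 3: 72 chips, eligible: B, D, E, F
Pot 4: 36 chips, eligible: B, E, F
Pot 5: 12 chips, eligible: B, E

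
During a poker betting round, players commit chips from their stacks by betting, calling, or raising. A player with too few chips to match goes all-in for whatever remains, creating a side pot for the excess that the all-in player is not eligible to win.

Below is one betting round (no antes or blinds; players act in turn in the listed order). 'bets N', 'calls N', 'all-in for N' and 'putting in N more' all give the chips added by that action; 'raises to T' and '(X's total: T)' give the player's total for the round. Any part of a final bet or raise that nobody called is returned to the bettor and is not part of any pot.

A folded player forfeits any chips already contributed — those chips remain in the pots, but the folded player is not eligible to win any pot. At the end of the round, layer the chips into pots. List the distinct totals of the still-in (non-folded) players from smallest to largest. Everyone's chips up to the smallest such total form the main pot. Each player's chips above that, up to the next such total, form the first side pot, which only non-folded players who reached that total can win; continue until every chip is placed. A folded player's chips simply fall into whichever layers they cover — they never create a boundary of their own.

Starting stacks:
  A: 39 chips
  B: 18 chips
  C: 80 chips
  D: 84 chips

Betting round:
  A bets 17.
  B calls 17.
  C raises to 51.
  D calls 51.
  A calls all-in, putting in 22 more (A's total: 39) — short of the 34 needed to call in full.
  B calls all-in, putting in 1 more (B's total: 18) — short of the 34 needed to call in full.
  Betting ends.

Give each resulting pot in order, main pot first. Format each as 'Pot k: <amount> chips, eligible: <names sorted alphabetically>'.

Contributions: A=39, B=18, C=51, D=51
Pot levels (distinct totals of non-folded players): 18, 39, 51
Layer 1-18: 18 each from A, B, C, D = 18*4 = 72 chips; eligible A, B, C, D
Layer 19-39: 21 each from A, C, D = 21*3 = 63 chips; eligible A, C, D
Layer 40-51: 12 each from C, D = 12*2 = 24 chips; eligible C, D

Pot 1: 72 chips, eligible: A, B, C, D
Pot 2: 63 chips, eligible: A, C, D
Pot 3: 24 chips, eligible: C, D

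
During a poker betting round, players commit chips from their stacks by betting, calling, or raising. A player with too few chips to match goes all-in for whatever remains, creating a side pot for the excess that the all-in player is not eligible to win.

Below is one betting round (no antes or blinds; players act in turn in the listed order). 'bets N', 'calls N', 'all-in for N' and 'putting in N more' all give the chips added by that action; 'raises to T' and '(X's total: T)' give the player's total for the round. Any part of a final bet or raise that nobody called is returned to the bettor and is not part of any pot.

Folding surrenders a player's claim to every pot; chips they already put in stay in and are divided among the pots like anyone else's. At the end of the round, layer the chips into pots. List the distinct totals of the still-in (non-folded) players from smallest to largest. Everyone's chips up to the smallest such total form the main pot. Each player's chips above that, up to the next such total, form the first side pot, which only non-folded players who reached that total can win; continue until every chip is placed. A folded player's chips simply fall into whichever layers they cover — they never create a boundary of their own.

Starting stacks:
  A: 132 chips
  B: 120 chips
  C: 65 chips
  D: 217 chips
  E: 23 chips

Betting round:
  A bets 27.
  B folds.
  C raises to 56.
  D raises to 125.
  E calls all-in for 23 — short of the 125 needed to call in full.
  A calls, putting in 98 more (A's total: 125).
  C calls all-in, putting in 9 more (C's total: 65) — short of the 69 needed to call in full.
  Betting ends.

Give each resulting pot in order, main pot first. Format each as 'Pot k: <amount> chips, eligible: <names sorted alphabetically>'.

Contributions: A=125, C=65, D=125, E=23
Folded: B
Pot levels (distinct totals of non-folded players): 23, 65, 125
Layer 1-23: 23 each from A, C, D, E = 23*4 = 92 chips; eligible A, C, D, E
Layer 24-65: 42 each from A, C, D = 42*3 = 126 chips; eligible A, C, D
Layer 66-125: 60 each from A, D = 60*2 = 120 chips; eligible A, D

Pot 1: 92 chips, eligible: A, C, D, E
Pot 2: 126 chips, eligible: A, C, D
Pot 3: 120 chips, eligible: A, D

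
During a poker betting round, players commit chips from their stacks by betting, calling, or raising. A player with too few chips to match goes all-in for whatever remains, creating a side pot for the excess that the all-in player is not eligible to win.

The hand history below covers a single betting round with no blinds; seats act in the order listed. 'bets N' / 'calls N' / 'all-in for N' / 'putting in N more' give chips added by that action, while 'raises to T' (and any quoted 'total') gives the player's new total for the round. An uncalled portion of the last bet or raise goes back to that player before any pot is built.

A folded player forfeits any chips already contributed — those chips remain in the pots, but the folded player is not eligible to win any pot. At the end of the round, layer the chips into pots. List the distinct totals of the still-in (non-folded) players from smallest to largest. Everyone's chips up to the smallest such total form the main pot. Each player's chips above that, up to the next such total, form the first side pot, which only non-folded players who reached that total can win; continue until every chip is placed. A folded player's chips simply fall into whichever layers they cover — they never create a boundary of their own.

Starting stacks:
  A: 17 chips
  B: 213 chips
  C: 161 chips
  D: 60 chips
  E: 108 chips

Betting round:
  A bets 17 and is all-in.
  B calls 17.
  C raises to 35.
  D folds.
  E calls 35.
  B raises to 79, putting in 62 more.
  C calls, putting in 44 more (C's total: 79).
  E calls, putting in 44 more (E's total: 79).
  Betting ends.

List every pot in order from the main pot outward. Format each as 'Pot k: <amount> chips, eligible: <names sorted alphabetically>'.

Contributions: A=17, B=79, C=79, E=79
Folded: D
Pot levels (distinct totals of non-folded players): 17, 79
Layer 1-17: 17 each from A, B, C, E = 17*4 = 68 chips; eligible A, B, C, E
Layer 18-79: 62 each from B, C, E = 62*3 = 186 chips; eligible B, C, E

Pot 1: 68 chips, eligible: A, B, C, E
Pot 2: 186 chips, eligible: B, C, E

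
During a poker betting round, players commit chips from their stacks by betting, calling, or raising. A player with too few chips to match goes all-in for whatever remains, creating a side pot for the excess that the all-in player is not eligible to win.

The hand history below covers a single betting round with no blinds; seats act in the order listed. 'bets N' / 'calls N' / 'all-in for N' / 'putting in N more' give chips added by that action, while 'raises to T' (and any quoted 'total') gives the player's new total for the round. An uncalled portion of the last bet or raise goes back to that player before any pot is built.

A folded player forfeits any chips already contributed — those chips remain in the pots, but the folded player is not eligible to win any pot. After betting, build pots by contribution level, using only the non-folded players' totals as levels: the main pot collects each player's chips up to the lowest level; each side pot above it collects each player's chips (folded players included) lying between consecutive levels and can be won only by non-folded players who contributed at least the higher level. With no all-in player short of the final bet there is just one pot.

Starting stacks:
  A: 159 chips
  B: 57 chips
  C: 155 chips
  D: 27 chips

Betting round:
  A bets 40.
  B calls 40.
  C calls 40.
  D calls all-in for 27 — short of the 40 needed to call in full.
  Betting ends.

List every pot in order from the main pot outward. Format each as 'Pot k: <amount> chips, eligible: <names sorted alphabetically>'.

Contributions: A=40, B=40, C=40, D=27
Pot levels (distinct totals of non-folded players): 27, 40
Layer 1-27: 27 each from A, B, C, D = 27*4 = 108 chips; eligible A, B, C, D
Layer 28-40: 13 each from A, B, C = 13*3 = 39 chips; eligible A, B, C

Pot 1: 108 chips, eligible: A, B, C, D
Pot 2: 39 chips, eligible: A, B, C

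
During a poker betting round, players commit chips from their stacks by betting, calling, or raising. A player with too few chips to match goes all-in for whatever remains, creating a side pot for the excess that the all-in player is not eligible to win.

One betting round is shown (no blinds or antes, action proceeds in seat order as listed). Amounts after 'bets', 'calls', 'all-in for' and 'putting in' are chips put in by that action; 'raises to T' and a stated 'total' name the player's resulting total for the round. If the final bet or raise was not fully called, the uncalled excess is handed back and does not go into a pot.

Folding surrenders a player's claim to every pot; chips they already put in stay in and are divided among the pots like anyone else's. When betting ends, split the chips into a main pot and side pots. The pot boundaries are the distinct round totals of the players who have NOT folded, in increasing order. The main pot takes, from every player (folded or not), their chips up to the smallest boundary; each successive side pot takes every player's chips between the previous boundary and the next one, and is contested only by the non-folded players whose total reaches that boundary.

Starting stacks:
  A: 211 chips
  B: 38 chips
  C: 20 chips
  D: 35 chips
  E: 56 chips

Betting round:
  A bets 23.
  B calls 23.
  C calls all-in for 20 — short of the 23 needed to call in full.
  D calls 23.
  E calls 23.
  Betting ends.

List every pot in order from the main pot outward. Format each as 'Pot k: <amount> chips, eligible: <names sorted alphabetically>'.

Contributions: A=23, B=23, C=20, D=23, E=23
Pot levels (distinct totals of non-folded players): 20, 23
Layer 1-20: 20 each from A, B, C, D, E = 20*5 = 100 chips; eligible A, B, C, D, E
Layer 21-23: 3 each from A, B, D, E = 3*4 = 12 chips; eligible A, B, D, E

Pot 1: 100 chips, eligible: A, B, C, D, E
Pot 2: 12 chips, eligible: A, B, D, E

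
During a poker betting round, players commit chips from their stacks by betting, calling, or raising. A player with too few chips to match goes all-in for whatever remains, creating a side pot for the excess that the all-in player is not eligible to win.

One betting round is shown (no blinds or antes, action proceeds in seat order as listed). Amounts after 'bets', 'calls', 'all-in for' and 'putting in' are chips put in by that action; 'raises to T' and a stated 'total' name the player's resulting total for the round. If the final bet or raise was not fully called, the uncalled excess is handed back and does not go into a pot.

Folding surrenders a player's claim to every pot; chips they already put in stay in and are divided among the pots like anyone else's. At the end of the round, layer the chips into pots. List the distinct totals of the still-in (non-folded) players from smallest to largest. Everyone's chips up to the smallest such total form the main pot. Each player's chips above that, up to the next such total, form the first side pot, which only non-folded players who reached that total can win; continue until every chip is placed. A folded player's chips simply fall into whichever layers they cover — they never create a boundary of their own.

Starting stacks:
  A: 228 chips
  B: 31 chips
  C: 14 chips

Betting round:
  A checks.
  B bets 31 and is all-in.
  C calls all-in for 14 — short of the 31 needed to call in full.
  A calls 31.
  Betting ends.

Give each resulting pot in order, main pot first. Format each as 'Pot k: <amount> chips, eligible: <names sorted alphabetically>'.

Contributions: A=31, B=31, C=14
Pot levels (distinct totals of non-folded players): 14, 31
Layer 1-14: 14 each from A, B, C = 14*3 = 42 chips; eligible A, B, C
Layer 15-31: 17 each from A, B = 17*2 = 34 chips; eligible A, B

Pot 1: 42 chips, eligible: A, B, C
Pot 2: 34 chips, eligible: A, B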